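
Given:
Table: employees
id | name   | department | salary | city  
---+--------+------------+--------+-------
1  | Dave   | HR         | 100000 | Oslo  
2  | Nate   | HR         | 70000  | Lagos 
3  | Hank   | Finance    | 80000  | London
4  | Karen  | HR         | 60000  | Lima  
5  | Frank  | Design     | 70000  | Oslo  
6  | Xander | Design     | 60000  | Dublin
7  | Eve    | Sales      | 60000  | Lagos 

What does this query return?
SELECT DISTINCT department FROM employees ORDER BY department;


All 'department' values (row order): HR, HR, Finance, HR, Design, Design, Sales
Removing duplicates leaves 4 unique value(s).

4 values:
Design
Finance
HR
Sales


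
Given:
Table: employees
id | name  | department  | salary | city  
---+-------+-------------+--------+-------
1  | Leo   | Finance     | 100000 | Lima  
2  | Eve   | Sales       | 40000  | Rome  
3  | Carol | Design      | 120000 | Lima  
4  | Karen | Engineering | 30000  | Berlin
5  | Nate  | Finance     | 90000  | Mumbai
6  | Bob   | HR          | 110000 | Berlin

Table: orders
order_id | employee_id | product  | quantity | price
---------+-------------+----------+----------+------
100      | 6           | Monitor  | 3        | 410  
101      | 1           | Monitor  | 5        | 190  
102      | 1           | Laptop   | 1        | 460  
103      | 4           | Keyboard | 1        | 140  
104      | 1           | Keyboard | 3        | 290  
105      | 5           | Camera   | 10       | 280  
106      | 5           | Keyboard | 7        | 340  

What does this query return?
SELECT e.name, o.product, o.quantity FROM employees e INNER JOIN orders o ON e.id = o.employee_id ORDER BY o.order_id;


Joining employees.id = orders.employee_id:
  employee Bob (id=6) -> order Monitor
  employee Leo (id=1) -> order Monitor
  employee Leo (id=1) -> order Laptop
  employee Karen (id=4) -> order Keyboard
  employee Leo (id=1) -> order Keyboard
  employee Nate (id=5) -> order Camera
  employee Nate (id=5) -> order Keyboard


7 rows:
Bob, Monitor, 3
Leo, Monitor, 5
Leo, Laptop, 1
Karen, Keyboard, 1
Leo, Keyboard, 3
Nate, Camera, 10
Nate, Keyboard, 7


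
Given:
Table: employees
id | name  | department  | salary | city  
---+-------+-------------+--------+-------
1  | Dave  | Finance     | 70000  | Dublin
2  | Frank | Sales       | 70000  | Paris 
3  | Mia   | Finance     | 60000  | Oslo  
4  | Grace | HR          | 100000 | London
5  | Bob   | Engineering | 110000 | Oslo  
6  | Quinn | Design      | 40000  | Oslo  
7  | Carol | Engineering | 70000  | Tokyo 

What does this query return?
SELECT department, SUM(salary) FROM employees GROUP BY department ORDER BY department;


Summing salary within each department:
  Design: 40000 = 40000
  Engineering: 110000 + 70000 = 180000
  Finance: 70000 + 60000 = 130000
  HR: 100000 = 100000
  Sales: 70000 = 70000


5 groups:
Design, 40000
Engineering, 180000
Finance, 130000
HR, 100000
Sales, 70000


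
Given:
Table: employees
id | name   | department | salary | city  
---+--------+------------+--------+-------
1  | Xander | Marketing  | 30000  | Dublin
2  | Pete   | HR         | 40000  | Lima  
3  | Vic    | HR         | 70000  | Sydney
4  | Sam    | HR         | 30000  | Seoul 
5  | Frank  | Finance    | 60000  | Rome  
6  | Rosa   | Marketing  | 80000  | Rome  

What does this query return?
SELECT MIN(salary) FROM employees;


Salaries: 30000, 40000, 70000, 30000, 60000, 80000
MIN = 30000

30000


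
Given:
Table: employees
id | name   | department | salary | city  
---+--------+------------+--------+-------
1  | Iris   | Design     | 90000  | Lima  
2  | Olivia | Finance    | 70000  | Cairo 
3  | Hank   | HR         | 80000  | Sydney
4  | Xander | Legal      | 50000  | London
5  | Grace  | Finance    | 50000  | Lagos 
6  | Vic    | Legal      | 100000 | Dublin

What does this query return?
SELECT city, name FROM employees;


Projecting columns: city, name

6 rows:
Lima, Iris
Cairo, Olivia
Sydney, Hank
London, Xander
Lagos, Grace
Dublin, Vic


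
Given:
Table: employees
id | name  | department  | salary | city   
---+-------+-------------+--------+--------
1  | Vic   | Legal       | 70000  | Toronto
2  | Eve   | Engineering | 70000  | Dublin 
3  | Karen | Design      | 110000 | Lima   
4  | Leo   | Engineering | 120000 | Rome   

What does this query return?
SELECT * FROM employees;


SELECT * returns all 4 rows with all columns

4 rows:
1, Vic, Legal, 70000, Toronto
2, Eve, Engineering, 70000, Dublin
3, Karen, Design, 110000, Lima
4, Leo, Engineering, 120000, Rome


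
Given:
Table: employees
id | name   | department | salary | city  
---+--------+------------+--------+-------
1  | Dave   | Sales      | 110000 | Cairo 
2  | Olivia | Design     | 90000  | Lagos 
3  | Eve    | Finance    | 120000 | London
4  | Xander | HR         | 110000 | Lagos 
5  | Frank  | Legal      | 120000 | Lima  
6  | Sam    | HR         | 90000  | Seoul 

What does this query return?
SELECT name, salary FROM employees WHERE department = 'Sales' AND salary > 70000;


Filtering: department = 'Sales' AND salary > 70000
Matching: 1 rows

1 rows:
Dave, 110000


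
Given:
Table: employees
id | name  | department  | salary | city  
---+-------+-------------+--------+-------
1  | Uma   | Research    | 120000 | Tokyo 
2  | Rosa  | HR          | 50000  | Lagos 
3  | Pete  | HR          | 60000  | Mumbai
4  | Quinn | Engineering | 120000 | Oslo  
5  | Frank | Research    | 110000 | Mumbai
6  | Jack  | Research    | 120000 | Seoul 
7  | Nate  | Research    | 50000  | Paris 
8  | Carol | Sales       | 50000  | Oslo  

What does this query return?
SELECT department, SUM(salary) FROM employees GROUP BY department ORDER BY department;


Summing salary within each department:
  Engineering: 120000 = 120000
  HR: 50000 + 60000 = 110000
  Research: 120000 + 110000 + 120000 + 50000 = 400000
  Sales: 50000 = 50000


4 groups:
Engineering, 120000
HR, 110000
Research, 400000
Sales, 50000


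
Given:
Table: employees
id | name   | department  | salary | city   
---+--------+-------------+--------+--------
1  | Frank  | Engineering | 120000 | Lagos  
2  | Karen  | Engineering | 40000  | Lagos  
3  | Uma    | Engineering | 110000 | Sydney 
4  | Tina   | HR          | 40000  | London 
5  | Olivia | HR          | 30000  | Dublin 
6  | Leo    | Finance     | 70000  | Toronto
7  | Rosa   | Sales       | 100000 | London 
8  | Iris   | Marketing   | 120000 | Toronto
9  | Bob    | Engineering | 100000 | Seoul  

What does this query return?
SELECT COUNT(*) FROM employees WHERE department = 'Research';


Counting rows where department = 'Research'


0


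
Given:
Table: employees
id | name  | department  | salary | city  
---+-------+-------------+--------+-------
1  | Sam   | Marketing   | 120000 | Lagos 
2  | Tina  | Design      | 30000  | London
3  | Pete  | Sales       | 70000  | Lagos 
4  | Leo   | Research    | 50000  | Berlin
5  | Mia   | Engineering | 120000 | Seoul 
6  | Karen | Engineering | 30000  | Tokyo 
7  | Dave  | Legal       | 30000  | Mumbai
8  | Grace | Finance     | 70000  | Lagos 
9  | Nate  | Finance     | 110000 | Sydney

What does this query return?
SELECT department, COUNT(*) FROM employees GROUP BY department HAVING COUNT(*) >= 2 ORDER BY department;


Groups with count >= 2:
  Engineering: 2 -> PASS
  Finance: 2 -> PASS
  Design: 1 -> filtered out
  Legal: 1 -> filtered out
  Marketing: 1 -> filtered out
  Research: 1 -> filtered out
  Sales: 1 -> filtered out


2 groups:
Engineering, 2
Finance, 2


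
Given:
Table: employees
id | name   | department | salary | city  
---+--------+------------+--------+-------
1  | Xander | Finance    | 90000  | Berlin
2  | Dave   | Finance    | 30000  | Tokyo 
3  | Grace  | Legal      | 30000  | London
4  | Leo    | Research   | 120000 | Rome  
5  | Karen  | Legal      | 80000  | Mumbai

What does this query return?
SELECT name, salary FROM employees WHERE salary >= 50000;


Filtering: salary >= 50000
Matching: 3 rows

3 rows:
Xander, 90000
Leo, 120000
Karen, 80000


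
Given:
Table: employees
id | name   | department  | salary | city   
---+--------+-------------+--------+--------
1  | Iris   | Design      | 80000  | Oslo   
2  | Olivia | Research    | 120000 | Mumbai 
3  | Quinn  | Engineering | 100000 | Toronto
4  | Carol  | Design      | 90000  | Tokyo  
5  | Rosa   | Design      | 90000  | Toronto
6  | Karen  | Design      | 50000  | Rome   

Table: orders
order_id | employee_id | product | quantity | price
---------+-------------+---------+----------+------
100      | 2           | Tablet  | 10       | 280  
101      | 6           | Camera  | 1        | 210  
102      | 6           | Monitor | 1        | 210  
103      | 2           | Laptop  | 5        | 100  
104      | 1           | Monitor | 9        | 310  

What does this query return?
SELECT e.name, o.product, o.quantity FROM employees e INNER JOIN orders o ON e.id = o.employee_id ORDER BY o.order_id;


Joining employees.id = orders.employee_id:
  employee Olivia (id=2) -> order Tablet
  employee Karen (id=6) -> order Camera
  employee Karen (id=6) -> order Monitor
  employee Olivia (id=2) -> order Laptop
  employee Iris (id=1) -> order Monitor


5 rows:
Olivia, Tablet, 10
Karen, Camera, 1
Karen, Monitor, 1
Olivia, Laptop, 5
Iris, Monitor, 9


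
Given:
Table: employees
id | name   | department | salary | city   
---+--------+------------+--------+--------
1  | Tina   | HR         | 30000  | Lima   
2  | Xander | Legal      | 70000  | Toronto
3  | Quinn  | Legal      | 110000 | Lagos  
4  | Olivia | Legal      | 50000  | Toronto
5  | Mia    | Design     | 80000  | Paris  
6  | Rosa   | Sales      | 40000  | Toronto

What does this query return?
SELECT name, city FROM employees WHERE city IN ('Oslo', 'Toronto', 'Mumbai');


Filtering: city IN ('Oslo', 'Toronto', 'Mumbai')
Matching: 3 rows

3 rows:
Xander, Toronto
Olivia, Toronto
Rosa, Toronto


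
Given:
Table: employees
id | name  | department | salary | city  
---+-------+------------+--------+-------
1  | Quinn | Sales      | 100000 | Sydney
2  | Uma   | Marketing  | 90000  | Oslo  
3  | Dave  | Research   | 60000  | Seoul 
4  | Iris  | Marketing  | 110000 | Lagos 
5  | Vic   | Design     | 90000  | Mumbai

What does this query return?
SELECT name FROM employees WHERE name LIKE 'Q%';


LIKE 'Q%' matches names starting with 'Q'
Matching: 1

1 rows:
Quinn


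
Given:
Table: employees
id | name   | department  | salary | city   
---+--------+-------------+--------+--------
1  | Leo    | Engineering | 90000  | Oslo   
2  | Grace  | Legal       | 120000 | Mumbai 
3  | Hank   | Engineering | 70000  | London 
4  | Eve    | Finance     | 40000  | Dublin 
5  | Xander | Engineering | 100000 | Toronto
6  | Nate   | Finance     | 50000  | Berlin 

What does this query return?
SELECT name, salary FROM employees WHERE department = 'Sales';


Filtering: department = 'Sales'
Matching rows: 0

Empty result set (0 rows)


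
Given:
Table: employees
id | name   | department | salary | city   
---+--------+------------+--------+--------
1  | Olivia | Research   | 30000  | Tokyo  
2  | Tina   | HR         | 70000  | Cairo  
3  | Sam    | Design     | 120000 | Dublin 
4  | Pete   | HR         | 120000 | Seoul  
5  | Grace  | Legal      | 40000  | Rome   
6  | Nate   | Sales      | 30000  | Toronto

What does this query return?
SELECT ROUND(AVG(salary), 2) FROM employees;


SUM(salary) = 410000
COUNT = 6
ROUND(AVG, 2) = ROUND(410000 / 6, 2) = 68333.33

68333.33


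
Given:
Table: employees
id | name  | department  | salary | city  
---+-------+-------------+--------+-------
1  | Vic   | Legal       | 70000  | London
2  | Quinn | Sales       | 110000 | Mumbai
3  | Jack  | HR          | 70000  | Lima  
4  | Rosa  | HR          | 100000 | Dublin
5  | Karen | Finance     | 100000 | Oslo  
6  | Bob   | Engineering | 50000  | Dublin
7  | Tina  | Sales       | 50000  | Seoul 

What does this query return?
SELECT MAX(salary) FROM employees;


Salaries: 70000, 110000, 70000, 100000, 100000, 50000, 50000
MAX = 110000

110000


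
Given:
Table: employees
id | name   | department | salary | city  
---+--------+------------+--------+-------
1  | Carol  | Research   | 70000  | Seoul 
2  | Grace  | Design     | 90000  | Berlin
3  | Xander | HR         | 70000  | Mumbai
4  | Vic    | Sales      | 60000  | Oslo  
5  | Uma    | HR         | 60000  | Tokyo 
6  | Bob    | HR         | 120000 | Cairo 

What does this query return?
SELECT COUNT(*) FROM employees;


COUNT(*) counts all rows

6


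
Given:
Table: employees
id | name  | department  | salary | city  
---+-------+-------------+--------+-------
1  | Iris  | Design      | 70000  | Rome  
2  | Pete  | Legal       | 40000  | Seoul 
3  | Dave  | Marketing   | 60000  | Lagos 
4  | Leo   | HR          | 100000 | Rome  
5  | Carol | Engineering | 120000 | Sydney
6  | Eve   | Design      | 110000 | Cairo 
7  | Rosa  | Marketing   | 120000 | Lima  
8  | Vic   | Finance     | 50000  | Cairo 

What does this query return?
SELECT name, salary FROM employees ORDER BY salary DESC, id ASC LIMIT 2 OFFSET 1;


Sort by salary DESC (id ASC tiebreak), then skip 1 and take 2
Rows 2 through 3

2 rows:
Rosa, 120000
Eve, 110000


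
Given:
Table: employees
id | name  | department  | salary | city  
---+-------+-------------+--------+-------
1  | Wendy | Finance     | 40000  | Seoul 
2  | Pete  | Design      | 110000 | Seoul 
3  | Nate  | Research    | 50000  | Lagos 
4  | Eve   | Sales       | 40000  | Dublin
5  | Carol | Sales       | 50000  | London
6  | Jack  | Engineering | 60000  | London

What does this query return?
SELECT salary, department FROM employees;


Projecting columns: salary, department

6 rows:
40000, Finance
110000, Design
50000, Research
40000, Sales
50000, Sales
60000, Engineering


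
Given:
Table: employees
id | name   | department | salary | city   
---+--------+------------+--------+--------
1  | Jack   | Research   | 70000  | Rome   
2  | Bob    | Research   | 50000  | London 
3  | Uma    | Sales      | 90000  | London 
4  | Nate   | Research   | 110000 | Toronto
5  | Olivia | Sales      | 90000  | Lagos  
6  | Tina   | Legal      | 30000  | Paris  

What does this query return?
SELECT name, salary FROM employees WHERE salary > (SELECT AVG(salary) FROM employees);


Subquery: AVG(salary) = 73333.33
Filtering: salary > 73333.33
  Uma (90000) -> MATCH
  Nate (110000) -> MATCH
  Olivia (90000) -> MATCH


3 rows:
Uma, 90000
Nate, 110000
Olivia, 90000


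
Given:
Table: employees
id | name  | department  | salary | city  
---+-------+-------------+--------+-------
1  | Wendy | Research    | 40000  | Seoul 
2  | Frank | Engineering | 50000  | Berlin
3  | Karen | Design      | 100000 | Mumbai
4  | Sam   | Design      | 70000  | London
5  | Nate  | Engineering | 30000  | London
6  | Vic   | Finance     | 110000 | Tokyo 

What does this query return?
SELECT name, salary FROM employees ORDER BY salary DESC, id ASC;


Sorting by salary DESC, then id ASC for ties

6 rows:
Vic, 110000
Karen, 100000
Sam, 70000
Frank, 50000
Wendy, 40000
Nate, 30000


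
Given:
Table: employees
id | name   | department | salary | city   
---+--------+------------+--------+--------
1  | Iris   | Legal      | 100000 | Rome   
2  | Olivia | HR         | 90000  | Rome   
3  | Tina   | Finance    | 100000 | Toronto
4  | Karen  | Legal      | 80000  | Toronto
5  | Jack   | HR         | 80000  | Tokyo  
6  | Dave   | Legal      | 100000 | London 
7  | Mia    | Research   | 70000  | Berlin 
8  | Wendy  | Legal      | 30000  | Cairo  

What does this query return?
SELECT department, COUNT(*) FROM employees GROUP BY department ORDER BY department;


Assigning each row to its department group:
  Iris -> Legal
  Olivia -> HR
  Tina -> Finance
  Karen -> Legal
  Jack -> HR
  Dave -> Legal
  Mia -> Research
  Wendy -> Legal


4 groups:
Finance, 1
HR, 2
Legal, 4
Research, 1


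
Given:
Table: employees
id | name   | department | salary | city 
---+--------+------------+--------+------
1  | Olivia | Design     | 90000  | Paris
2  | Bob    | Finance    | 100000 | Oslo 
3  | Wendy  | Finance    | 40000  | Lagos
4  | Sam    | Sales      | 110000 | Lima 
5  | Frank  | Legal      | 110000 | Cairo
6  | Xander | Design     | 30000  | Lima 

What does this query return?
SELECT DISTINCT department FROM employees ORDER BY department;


All 'department' values (row order): Design, Finance, Finance, Sales, Legal, Design
Removing duplicates leaves 4 unique value(s).

4 values:
Design
Finance
Legal
Sales


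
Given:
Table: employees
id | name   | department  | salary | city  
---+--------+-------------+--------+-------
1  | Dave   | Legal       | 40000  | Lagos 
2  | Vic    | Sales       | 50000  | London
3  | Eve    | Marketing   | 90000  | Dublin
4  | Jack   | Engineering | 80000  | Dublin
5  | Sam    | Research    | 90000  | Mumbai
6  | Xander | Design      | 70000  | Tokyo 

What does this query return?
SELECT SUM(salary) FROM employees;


SUM(salary) = 40000 + 50000 + 90000 + 80000 + 90000 + 70000 = 420000

420000


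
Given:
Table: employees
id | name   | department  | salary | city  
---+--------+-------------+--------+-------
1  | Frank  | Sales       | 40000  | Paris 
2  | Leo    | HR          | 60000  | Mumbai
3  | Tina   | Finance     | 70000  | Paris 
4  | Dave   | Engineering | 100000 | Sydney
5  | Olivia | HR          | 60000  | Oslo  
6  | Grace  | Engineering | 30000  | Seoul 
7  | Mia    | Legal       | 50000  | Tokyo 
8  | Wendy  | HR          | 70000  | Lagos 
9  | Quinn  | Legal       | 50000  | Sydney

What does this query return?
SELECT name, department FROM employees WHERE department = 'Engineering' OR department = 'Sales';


Filtering: department = 'Engineering' OR 'Sales'
Matching: 3 rows

3 rows:
Frank, Sales
Dave, Engineering
Grace, Engineering


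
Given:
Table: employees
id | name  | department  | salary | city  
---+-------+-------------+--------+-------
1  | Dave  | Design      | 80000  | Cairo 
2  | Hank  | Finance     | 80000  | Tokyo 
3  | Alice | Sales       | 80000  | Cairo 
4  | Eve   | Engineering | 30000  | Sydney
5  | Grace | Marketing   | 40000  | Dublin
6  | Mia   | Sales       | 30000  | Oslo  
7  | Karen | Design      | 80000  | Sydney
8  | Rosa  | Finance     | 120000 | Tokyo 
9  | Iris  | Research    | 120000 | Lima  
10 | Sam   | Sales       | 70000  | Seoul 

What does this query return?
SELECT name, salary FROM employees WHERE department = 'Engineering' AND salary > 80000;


Filtering: department = 'Engineering' AND salary > 80000
Matching: 0 rows

Empty result set (0 rows)


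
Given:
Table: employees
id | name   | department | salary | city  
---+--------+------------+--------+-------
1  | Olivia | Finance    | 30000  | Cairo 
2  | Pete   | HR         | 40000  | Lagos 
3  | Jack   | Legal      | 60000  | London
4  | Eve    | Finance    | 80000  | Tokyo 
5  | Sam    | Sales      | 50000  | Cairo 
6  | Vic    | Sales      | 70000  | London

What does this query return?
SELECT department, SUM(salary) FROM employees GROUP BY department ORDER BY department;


Summing salary within each department:
  Finance: 30000 + 80000 = 110000
  HR: 40000 = 40000
  Legal: 60000 = 60000
  Sales: 50000 + 70000 = 120000


4 groups:
Finance, 110000
HR, 40000
Legal, 60000
Sales, 120000


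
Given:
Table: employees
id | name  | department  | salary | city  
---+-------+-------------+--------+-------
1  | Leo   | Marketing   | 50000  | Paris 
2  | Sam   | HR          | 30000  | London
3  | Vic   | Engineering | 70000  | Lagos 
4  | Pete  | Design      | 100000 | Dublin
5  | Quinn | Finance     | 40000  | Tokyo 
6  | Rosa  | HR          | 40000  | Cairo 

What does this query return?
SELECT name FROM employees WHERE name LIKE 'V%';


LIKE 'V%' matches names starting with 'V'
Matching: 1

1 rows:
Vic


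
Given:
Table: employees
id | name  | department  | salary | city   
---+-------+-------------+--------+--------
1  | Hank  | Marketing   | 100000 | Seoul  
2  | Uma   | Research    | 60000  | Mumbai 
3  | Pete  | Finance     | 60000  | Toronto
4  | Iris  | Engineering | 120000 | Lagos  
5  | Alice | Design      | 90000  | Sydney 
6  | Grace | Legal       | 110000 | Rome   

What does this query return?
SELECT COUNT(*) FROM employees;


COUNT(*) counts all rows

6


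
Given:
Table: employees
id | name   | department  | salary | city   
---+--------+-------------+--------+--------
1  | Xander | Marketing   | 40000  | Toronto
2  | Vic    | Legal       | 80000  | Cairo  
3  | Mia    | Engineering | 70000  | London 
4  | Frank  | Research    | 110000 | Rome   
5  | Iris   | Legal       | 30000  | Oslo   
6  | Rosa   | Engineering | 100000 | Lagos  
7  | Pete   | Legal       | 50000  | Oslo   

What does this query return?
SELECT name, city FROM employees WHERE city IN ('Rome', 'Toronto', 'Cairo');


Filtering: city IN ('Rome', 'Toronto', 'Cairo')
Matching: 3 rows

3 rows:
Xander, Toronto
Vic, Cairo
Frank, Rome


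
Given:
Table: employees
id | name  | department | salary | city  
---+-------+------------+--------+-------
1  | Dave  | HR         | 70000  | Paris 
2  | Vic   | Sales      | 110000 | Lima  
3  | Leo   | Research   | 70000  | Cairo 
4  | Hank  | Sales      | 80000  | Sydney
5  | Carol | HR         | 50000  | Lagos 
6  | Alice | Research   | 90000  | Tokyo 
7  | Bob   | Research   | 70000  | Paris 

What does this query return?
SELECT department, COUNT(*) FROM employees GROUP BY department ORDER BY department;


Assigning each row to its department group:
  Dave -> HR
  Vic -> Sales
  Leo -> Research
  Hank -> Sales
  Carol -> HR
  Alice -> Research
  Bob -> Research


3 groups:
HR, 2
Research, 3
Sales, 2


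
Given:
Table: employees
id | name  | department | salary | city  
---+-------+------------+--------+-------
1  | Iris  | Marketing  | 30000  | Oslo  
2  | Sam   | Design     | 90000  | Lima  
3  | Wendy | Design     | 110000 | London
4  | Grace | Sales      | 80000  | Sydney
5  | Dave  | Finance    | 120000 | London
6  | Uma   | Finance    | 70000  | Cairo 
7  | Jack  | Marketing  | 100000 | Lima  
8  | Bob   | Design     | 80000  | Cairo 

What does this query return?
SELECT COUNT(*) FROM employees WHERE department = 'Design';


Counting rows where department = 'Design'
  Sam -> MATCH
  Wendy -> MATCH
  Bob -> MATCH


3


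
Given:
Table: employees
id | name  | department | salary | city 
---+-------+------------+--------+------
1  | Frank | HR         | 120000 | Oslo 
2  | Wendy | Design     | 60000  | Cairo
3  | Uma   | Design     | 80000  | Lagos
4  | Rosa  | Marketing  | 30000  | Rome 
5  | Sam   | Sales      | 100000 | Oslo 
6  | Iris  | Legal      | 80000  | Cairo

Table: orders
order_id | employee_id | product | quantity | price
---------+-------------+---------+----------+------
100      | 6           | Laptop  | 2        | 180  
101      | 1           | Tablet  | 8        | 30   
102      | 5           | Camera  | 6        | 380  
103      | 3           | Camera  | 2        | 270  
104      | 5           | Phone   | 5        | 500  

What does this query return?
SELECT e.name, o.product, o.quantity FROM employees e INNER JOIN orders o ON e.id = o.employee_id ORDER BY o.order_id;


Joining employees.id = orders.employee_id:
  employee Iris (id=6) -> order Laptop
  employee Frank (id=1) -> order Tablet
  employee Sam (id=5) -> order Camera
  employee Uma (id=3) -> order Camera
  employee Sam (id=5) -> order Phone


5 rows:
Iris, Laptop, 2
Frank, Tablet, 8
Sam, Camera, 6
Uma, Camera, 2
Sam, Phone, 5


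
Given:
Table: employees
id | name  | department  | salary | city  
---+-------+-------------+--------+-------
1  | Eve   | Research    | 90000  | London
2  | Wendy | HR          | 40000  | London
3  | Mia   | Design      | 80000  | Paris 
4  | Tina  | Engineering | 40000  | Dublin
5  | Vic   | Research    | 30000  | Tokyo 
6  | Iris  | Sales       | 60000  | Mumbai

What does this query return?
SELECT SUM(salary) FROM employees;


SUM(salary) = 90000 + 40000 + 80000 + 40000 + 30000 + 60000 = 340000

340000


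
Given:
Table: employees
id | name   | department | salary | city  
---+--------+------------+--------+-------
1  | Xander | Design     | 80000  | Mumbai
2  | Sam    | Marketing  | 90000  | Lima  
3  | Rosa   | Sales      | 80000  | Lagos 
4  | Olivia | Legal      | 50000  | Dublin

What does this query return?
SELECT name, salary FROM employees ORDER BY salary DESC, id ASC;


Sorting by salary DESC, then id ASC for ties

4 rows:
Sam, 90000
Xander, 80000
Rosa, 80000
Olivia, 50000


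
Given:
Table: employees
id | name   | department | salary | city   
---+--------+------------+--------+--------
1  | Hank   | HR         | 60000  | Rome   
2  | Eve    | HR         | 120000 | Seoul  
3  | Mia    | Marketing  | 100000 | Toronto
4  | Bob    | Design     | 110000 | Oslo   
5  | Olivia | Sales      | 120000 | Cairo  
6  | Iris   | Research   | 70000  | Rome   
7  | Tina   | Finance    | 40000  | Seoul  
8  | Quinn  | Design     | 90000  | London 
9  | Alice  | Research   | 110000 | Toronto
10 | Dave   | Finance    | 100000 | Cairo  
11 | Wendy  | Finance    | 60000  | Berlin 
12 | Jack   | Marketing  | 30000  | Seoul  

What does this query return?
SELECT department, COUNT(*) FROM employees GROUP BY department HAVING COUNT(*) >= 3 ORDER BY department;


Groups with count >= 3:
  Finance: 3 -> PASS
  Design: 2 -> filtered out
  HR: 2 -> filtered out
  Marketing: 2 -> filtered out
  Research: 2 -> filtered out
  Sales: 1 -> filtered out


1 groups:
Finance, 3


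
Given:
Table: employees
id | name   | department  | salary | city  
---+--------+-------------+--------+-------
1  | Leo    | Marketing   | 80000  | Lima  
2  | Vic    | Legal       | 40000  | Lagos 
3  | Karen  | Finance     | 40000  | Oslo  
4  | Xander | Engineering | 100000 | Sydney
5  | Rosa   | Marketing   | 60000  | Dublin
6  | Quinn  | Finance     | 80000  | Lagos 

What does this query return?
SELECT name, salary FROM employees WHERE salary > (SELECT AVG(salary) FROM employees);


Subquery: AVG(salary) = 66666.67
Filtering: salary > 66666.67
  Leo (80000) -> MATCH
  Xander (100000) -> MATCH
  Quinn (80000) -> MATCH


3 rows:
Leo, 80000
Xander, 100000
Quinn, 80000


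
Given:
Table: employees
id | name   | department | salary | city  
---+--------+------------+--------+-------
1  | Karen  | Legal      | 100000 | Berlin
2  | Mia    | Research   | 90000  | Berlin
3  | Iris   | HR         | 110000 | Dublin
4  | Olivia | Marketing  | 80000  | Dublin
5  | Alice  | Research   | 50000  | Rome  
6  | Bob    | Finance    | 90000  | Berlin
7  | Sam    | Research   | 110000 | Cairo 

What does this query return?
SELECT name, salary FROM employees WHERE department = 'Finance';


Filtering: department = 'Finance'
Matching rows: 1

1 rows:
Bob, 90000


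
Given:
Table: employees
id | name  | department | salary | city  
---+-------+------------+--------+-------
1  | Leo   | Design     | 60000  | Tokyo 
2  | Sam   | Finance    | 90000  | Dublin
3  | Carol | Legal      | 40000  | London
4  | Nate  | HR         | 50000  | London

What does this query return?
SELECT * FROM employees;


SELECT * returns all 4 rows with all columns

4 rows:
1, Leo, Design, 60000, Tokyo
2, Sam, Finance, 90000, Dublin
3, Carol, Legal, 40000, London
4, Nate, HR, 50000, London


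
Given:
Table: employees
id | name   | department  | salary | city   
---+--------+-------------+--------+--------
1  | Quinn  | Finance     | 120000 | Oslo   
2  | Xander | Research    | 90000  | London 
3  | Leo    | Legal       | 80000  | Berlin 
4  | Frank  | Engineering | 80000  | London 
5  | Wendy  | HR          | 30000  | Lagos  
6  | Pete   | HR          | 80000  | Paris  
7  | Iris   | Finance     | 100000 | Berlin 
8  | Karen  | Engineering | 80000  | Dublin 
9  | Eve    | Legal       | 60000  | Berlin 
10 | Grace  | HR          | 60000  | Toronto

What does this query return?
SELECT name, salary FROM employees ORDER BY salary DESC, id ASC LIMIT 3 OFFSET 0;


Sort by salary DESC (id ASC tiebreak), then skip 0 and take 3
Rows 1 through 3

3 rows:
Quinn, 120000
Iris, 100000
Xander, 90000


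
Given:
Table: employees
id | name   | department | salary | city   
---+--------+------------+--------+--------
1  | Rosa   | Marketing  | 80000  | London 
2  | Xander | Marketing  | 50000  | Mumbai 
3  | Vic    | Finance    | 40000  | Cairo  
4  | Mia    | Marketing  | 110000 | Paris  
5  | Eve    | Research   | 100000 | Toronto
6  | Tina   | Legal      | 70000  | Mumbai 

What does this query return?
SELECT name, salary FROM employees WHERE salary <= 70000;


Filtering: salary <= 70000
Matching: 3 rows

3 rows:
Xander, 50000
Vic, 40000
Tina, 70000


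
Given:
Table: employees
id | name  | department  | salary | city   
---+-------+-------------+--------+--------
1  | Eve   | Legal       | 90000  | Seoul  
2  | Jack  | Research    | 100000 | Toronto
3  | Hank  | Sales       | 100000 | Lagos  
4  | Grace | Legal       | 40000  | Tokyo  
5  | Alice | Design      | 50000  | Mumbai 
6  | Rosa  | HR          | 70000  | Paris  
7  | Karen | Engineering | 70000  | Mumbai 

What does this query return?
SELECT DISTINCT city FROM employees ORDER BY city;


All 'city' values (row order): Seoul, Toronto, Lagos, Tokyo, Mumbai, Paris, Mumbai
Removing duplicates leaves 6 unique value(s).

6 values:
Lagos
Mumbai
Paris
Seoul
Tokyo
Toronto


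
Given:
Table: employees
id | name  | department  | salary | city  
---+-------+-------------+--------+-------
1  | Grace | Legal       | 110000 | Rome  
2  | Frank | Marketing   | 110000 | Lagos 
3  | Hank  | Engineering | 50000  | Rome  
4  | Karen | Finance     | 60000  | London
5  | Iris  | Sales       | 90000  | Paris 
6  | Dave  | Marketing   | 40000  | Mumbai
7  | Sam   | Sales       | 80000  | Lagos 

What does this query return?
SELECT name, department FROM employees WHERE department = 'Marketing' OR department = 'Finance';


Filtering: department = 'Marketing' OR 'Finance'
Matching: 3 rows

3 rows:
Frank, Marketing
Karen, Finance
Dave, Marketing


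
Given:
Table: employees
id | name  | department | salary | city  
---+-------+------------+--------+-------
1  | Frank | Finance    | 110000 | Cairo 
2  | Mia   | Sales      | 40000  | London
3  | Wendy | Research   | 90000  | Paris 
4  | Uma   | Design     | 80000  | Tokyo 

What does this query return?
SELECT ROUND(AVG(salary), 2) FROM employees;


SUM(salary) = 320000
COUNT = 4
ROUND(AVG, 2) = ROUND(320000 / 4, 2) = 80000.0

80000.0


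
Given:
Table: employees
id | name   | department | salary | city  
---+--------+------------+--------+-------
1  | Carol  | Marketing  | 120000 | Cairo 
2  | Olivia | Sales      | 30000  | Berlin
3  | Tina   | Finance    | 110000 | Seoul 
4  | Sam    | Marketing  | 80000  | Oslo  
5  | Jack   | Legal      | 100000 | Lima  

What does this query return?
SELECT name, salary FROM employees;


Projecting columns: name, salary

5 rows:
Carol, 120000
Olivia, 30000
Tina, 110000
Sam, 80000
Jack, 100000


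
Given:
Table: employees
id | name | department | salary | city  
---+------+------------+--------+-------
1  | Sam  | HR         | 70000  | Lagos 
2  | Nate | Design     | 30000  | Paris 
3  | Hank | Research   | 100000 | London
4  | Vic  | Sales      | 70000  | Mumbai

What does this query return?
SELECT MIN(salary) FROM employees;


Salaries: 70000, 30000, 100000, 70000
MIN = 30000

30000


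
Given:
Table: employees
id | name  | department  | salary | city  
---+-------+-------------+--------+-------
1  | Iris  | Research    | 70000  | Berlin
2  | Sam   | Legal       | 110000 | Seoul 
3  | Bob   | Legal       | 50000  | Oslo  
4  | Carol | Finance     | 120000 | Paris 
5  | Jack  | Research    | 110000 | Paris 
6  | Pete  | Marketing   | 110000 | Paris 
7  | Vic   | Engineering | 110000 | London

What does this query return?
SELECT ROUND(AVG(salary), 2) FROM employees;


SUM(salary) = 680000
COUNT = 7
ROUND(AVG, 2) = ROUND(680000 / 7, 2) = 97142.86

97142.86


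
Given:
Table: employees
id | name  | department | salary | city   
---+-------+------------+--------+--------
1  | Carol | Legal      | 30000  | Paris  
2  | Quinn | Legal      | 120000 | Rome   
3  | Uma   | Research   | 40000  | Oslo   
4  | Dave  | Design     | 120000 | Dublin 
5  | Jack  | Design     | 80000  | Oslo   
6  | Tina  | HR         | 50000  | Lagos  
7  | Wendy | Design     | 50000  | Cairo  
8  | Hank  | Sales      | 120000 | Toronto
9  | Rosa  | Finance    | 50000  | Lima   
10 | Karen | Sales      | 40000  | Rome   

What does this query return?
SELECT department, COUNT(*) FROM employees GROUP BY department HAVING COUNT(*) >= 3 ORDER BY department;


Groups with count >= 3:
  Design: 3 -> PASS
  Finance: 1 -> filtered out
  HR: 1 -> filtered out
  Legal: 2 -> filtered out
  Research: 1 -> filtered out
  Sales: 2 -> filtered out


1 groups:
Design, 3


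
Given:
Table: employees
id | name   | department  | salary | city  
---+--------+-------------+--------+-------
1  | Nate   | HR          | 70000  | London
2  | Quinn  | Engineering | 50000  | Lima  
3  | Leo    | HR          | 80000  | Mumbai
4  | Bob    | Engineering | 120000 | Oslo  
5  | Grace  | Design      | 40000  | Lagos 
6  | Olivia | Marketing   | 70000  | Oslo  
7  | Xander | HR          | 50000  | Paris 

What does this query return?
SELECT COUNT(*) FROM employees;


COUNT(*) counts all rows

7


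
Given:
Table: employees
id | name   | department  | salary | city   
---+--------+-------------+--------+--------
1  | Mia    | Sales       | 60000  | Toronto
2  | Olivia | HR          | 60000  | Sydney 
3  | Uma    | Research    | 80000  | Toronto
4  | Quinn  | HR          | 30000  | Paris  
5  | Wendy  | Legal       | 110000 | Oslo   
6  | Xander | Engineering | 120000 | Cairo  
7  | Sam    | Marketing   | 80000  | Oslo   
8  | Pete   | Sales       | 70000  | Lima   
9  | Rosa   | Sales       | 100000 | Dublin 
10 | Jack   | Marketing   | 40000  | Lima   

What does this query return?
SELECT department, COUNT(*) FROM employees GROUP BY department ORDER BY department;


Assigning each row to its department group:
  Mia -> Sales
  Olivia -> HR
  Uma -> Research
  Quinn -> HR
  Wendy -> Legal
  Xander -> Engineering
  Sam -> Marketing
  Pete -> Sales
  Rosa -> Sales
  Jack -> Marketing


6 groups:
Engineering, 1
HR, 2
Legal, 1
Marketing, 2
Research, 1
Sales, 3


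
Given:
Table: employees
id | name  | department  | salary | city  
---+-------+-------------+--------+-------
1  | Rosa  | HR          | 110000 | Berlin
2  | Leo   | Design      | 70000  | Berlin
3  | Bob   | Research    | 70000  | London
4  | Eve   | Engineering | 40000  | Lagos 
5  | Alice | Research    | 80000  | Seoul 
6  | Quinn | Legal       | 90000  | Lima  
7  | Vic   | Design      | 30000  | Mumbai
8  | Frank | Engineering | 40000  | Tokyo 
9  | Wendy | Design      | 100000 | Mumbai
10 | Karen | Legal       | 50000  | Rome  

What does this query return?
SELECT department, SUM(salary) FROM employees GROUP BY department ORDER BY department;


Summing salary within each department:
  Design: 70000 + 30000 + 100000 = 200000
  Engineering: 40000 + 40000 = 80000
  HR: 110000 = 110000
  Legal: 90000 + 50000 = 140000
  Research: 70000 + 80000 = 150000


5 groups:
Design, 200000
Engineering, 80000
HR, 110000
Legal, 140000
Research, 150000


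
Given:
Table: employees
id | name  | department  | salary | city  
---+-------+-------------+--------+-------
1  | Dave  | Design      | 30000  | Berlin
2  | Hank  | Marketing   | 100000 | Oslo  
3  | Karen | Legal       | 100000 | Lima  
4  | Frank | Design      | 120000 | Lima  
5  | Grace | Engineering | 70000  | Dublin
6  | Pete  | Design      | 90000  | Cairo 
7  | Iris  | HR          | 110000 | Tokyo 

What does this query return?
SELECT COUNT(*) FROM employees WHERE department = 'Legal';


Counting rows where department = 'Legal'
  Karen -> MATCH


1


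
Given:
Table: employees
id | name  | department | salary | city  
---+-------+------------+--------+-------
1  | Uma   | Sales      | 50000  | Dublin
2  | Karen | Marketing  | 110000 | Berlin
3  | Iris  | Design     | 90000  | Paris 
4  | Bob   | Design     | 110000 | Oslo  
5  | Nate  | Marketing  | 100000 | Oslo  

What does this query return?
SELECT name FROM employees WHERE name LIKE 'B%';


LIKE 'B%' matches names starting with 'B'
Matching: 1

1 rows:
Bob


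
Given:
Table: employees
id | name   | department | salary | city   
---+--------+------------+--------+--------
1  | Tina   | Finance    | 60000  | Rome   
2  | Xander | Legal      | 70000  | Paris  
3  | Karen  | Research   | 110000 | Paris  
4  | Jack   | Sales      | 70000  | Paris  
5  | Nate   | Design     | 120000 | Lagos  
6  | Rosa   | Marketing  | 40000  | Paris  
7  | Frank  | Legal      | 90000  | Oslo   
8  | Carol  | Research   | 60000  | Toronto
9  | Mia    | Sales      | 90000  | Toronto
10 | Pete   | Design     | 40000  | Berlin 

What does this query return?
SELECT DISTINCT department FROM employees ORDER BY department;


All 'department' values (row order): Finance, Legal, Research, Sales, Design, Marketing, Legal, Research, Sales, Design
Removing duplicates leaves 6 unique value(s).

6 values:
Design
Finance
Legal
Marketing
Research
Sales


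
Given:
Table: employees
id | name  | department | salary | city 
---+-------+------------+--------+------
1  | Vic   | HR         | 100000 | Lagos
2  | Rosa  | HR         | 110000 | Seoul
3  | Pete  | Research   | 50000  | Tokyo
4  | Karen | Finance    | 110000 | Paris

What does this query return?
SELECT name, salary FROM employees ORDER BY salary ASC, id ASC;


Sorting by salary ASC, then id ASC for ties

4 rows:
Pete, 50000
Vic, 100000
Rosa, 110000
Karen, 110000


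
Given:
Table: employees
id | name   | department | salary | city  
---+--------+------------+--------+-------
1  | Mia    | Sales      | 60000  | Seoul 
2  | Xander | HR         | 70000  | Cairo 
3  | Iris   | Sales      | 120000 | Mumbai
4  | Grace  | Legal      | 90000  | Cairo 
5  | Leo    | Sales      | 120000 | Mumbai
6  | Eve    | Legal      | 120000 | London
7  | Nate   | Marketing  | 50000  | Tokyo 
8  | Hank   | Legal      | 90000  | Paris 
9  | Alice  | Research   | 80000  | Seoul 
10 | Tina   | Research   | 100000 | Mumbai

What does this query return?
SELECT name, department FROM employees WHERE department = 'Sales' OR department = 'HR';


Filtering: department = 'Sales' OR 'HR'
Matching: 4 rows

4 rows:
Mia, Sales
Xander, HR
Iris, Sales
Leo, Sales


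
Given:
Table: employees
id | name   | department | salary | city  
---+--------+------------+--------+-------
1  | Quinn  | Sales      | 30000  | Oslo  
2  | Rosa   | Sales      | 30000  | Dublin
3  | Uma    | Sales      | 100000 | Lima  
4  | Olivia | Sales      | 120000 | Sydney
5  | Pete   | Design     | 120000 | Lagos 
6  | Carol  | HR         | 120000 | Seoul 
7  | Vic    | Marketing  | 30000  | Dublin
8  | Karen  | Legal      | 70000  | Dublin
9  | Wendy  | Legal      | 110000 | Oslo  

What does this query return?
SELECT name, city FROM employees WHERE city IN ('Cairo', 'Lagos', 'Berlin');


Filtering: city IN ('Cairo', 'Lagos', 'Berlin')
Matching: 1 rows

1 rows:
Pete, Lagos


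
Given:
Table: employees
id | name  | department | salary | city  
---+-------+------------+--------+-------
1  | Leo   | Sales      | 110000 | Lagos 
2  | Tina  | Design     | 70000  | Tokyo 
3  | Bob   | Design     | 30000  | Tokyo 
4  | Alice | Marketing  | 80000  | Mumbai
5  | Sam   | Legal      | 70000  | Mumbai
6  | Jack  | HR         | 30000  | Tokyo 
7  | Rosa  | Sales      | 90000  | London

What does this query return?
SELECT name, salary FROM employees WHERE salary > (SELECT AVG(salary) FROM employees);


Subquery: AVG(salary) = 68571.43
Filtering: salary > 68571.43
  Leo (110000) -> MATCH
  Tina (70000) -> MATCH
  Alice (80000) -> MATCH
  Sam (70000) -> MATCH
  Rosa (90000) -> MATCH


5 rows:
Leo, 110000
Tina, 70000
Alice, 80000
Sam, 70000
Rosa, 90000


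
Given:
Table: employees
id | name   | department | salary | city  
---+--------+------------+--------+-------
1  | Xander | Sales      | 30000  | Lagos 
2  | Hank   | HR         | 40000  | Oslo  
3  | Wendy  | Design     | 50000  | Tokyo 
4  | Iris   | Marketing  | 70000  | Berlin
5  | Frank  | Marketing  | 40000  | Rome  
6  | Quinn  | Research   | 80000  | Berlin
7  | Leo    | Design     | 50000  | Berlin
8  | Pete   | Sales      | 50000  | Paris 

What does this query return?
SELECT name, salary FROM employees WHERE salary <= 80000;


Filtering: salary <= 80000
Matching: 8 rows

8 rows:
Xander, 30000
Hank, 40000
Wendy, 50000
Iris, 70000
Frank, 40000
Quinn, 80000
Leo, 50000
Pete, 50000
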